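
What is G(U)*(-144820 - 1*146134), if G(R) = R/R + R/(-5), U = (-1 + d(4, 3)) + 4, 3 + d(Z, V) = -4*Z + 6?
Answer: -872862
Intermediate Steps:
d(Z, V) = 3 - 4*Z (d(Z, V) = -3 + (-4*Z + 6) = -3 + (6 - 4*Z) = 3 - 4*Z)
U = -10 (U = (-1 + (3 - 4*4)) + 4 = (-1 + (3 - 16)) + 4 = (-1 - 13) + 4 = -14 + 4 = -10)
G(R) = 1 - R/5 (G(R) = 1 + R*(-⅕) = 1 - R/5)
G(U)*(-144820 - 1*146134) = (1 - ⅕*(-10))*(-144820 - 1*146134) = (1 + 2)*(-144820 - 146134) = 3*(-290954) = -872862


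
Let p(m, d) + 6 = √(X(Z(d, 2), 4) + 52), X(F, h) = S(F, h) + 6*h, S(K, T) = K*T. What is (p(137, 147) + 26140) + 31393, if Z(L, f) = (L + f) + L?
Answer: 57527 + 6*√35 ≈ 57563.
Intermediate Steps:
Z(L, f) = f + 2*L
X(F, h) = 6*h + F*h (X(F, h) = F*h + 6*h = 6*h + F*h)
p(m, d) = -6 + √(84 + 8*d) (p(m, d) = -6 + √(4*(6 + (2 + 2*d)) + 52) = -6 + √(4*(8 + 2*d) + 52) = -6 + √((32 + 8*d) + 52) = -6 + √(84 + 8*d))
(p(137, 147) + 26140) + 31393 = ((-6 + 2*√(21 + 2*147)) + 26140) + 31393 = ((-6 + 2*√(21 + 294)) + 26140) + 31393 = ((-6 + 2*√315) + 26140) + 31393 = ((-6 + 2*(3*√35)) + 26140) + 31393 = ((-6 + 6*√35) + 26140) + 31393 = (26134 + 6*√35) + 31393 = 57527 + 6*√35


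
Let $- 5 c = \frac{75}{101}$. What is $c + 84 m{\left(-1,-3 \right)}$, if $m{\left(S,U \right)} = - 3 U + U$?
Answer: $\frac{50889}{101} \approx 503.85$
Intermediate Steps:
$m{\left(S,U \right)} = - 2 U$
$c = - \frac{15}{101}$ ($c = - \frac{75 \cdot \frac{1}{101}}{5} = \left(- \frac{1}{5}\right) \frac{75}{101} = - \frac{15}{101} \approx -0.14851$)
$c + 84 m{\left(-1,-3 \right)} = - \frac{15}{101} + 84 \left(\left(-2\right) \left(-3\right)\right) = - \frac{15}{101} + 84 \cdot 6 = - \frac{15}{101} + 504 = \frac{50889}{101}$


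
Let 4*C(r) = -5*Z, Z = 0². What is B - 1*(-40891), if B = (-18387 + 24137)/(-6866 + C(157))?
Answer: 140375928/3433 ≈ 40890.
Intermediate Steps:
Z = 0
C(r) = 0 (C(r) = (-5*0)/4 = (¼)*0 = 0)
B = -2875/3433 (B = (-18387 + 24137)/(-6866 + 0) = 5750/(-6866) = 5750*(-1/6866) = -2875/3433 ≈ -0.83746)
B - 1*(-40891) = -2875/3433 - 1*(-40891) = -2875/3433 + 40891 = 140375928/3433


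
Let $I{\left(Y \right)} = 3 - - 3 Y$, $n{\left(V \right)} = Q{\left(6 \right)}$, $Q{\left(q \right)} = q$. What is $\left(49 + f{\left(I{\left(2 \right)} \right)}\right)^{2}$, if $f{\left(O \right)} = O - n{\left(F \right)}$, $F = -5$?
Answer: $2704$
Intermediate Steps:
$n{\left(V \right)} = 6$
$I{\left(Y \right)} = 3 + 3 Y$
$f{\left(O \right)} = -6 + O$ ($f{\left(O \right)} = O - 6 = -6 + O$)
$\left(49 + f{\left(I{\left(2 \right)} \right)}\right)^{2} = \left(49 + \left(-6 + \left(3 + 3 \cdot 2\right)\right)\right)^{2} = \left(49 + \left(-6 + \left(3 + 6\right)\right)\right)^{2} = \left(49 + \left(-6 + 9\right)\right)^{2} = \left(49 + 3\right)^{2} = 52^{2} = 2704$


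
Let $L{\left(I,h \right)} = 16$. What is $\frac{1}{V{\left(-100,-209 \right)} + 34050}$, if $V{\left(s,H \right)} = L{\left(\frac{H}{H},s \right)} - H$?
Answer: $\frac{1}{34275} \approx 2.9176 \cdot 10^{-5}$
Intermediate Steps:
$V{\left(s,H \right)} = 16 - H$
$\frac{1}{V{\left(-100,-209 \right)} + 34050} = \frac{1}{\left(16 - -209\right) + 34050} = \frac{1}{\left(16 + 209\right) + 34050} = \frac{1}{225 + 34050} = \frac{1}{34275}$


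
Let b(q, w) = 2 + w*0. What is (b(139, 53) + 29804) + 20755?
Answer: 50561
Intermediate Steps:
b(q, w) = 2 (b(q, w) = 2 + 0 = 2)
(b(139, 53) + 29804) + 20755 = (2 + 29804) + 20755 = 29806 + 20755 = 50561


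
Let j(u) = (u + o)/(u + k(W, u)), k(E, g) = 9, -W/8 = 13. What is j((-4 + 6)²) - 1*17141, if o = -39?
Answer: -222868/13 ≈ -17144.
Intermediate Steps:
W = -104 (W = -8*13 = -104)
j(u) = (-39 + u)/(9 + u) (j(u) = (u - 39)/(u + 9) = (-39 + u)/(9 + u))
j((-4 + 6)²) - 1*17141 = (-39 + (-4 + 6)²)/(9 + (-4 + 6)²) - 1*17141 = (-39 + 2²)/(9 + 2²) - 17141 = (-39 + 4)/(9 + 4) - 17141 = -35/13 - 17141 = -222868/13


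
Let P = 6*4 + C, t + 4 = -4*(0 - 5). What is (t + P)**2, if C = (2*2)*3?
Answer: 2704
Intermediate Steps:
C = 12 (C = 4*3 = 12)
t = 16 (t = -4 - 4*(0 - 5) = -4 - 4*(-5) = -4 + 20 = 16)
P = 36 (P = 6*4 + 12 = 24 + 12 = 36)
(t + P)**2 = (16 + 36)**2 = 52**2 = 2704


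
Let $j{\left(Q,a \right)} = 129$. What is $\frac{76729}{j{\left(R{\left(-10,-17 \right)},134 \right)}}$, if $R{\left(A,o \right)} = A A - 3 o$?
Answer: $\frac{76729}{129} \approx 594.8$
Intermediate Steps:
$R{\left(A,o \right)} = A^{2} - 3 o$
$\frac{76729}{j{\left(R{\left(-10,-17 \right)},134 \right)}} = \frac{76729}{129}$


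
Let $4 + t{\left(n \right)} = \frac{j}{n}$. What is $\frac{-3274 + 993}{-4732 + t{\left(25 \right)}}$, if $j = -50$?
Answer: $\frac{2281}{4738} \approx 0.48143$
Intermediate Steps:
$t{\left(n \right)} = -4 - \frac{50}{n}$
$\frac{-3274 + 993}{-4732 + t{\left(25 \right)}} = \frac{-3274 + 993}{-4732 - \left(4 + \frac{50}{25}\right)} = - \frac{2281}{-4732 - 6} = - \frac{2281}{-4738} = \left(-2281\right) \left(- \frac{1}{4738}\right) = \frac{2281}{4738}$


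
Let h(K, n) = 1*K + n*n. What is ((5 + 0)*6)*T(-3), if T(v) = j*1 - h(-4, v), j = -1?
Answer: -180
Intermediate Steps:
h(K, n) = K + n²
T(v) = 3 - v² (T(v) = -1*1 - (-4 + v²) = -1 + (4 - v²) = 3 - v²)
((5 + 0)*6)*T(-3) = ((5 + 0)*6)*(3 - 1*(-3)²) = (5*6)*(3 - 1*9) = 30*(3 - 9) = 30*(-6) = -180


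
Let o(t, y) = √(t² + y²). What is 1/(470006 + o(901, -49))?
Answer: 235003/110452412917 - √814202/220904825834 ≈ 2.1236e-6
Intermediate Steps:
1/(470006 + o(901, -49)) = 1/(470006 + √(901² + (-49)²)) = 1/(470006 + √(811801 + 2401)) = 1/(470006 + √814202)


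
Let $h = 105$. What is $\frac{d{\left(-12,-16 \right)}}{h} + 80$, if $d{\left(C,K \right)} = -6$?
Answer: $\frac{2798}{35} \approx 79.943$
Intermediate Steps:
$\frac{d{\left(-12,-16 \right)}}{h} + 80 = - \frac{6}{105} + 80 = \left(-6\right) \frac{1}{105} + 80 = - \frac{2}{35} + 80 = \frac{2798}{35}$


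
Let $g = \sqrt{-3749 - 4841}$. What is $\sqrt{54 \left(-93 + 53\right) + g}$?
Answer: $\sqrt{-2160 + i \sqrt{8590}} \approx 0.9969 + 46.487 i$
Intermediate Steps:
$g = i \sqrt{8590}$ ($g = \sqrt{-8590} = i \sqrt{8590} \approx 92.682 i$)
$\sqrt{54 \left(-93 + 53\right) + g} = \sqrt{54 \left(-93 + 53\right) + i \sqrt{8590}} = \sqrt{54 \left(-40\right) + i \sqrt{8590}} = \sqrt{-2160 + i \sqrt{8590}}$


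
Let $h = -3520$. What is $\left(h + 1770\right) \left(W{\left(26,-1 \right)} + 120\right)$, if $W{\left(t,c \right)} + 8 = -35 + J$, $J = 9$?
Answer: $-150500$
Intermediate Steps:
$W{\left(t,c \right)} = -34$ ($W{\left(t,c \right)} = -8 + \left(-35 + 9\right) = -8 - 26 = -34$)
$\left(h + 1770\right) \left(W{\left(26,-1 \right)} + 120\right) = \left(-3520 + 1770\right) \left(-34 + 120\right) = \left(-1750\right) 86 = -150500$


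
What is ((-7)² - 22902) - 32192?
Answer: -55045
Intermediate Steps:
((-7)² - 22902) - 32192 = (49 - 22902) - 32192 = -22853 - 32192 = -55045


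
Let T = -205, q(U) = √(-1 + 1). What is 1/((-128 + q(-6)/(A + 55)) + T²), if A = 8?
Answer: 1/41897 ≈ 2.3868e-5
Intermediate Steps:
q(U) = 0 (q(U) = √0 = 0)
1/((-128 + q(-6)/(A + 55)) + T²) = 1/((-128 + 0/(8 + 55)) + (-205)²) = 1/((-128 + 0/63) + 42025) = 1/((-128 + 0*(1/63)) + 42025) = 1/((-128 + 0) + 42025) = 1/(-128 + 42025) = 1/41897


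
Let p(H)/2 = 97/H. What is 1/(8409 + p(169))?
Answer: 169/1421315 ≈ 0.00011890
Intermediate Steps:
p(H) = 194/H (p(H) = 2*(97/H) = 194/H)
1/(8409 + p(169)) = 1/(8409 + 194/169) = 1/(1421315/169) = 169/1421315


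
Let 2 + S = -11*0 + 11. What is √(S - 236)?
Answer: I*√227 ≈ 15.067*I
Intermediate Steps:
S = 9 (S = -2 + (-11*0 + 11) = -2 + (0 + 11) = -2 + 11 = 9)
√(S - 236) = √(9 - 236) = √(-227) = I*√227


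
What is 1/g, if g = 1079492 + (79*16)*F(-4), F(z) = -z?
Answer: 1/1084548 ≈ 9.2204e-7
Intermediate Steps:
g = 1084548 (g = 1079492 + (79*16)*(-1*(-4)) = 1079492 + 1264*4 = 1079492 + 5056 = 1084548)
1/g = 1/1084548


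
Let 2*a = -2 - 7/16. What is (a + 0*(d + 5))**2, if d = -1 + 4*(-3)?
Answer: 1521/1024 ≈ 1.4854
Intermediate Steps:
d = -13 (d = -1 - 12 = -13)
a = -39/32 (a = (-2 - 7/16)/2 = (1/2)*(-39/16) = -39/32 ≈ -1.2188)
(a + 0*(d + 5))**2 = (-39/32 + 0*(-13 + 5))**2 = (-39/32 + 0*(-8))**2 = (-39/32 + 0)**2 = (-39/32)**2 = 1521/1024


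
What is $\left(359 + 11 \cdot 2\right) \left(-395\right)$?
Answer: $-150495$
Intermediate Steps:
$\left(359 + 11 \cdot 2\right) \left(-395\right) = \left(359 + 22\right) \left(-395\right) = 381 \left(-395\right) = -150495$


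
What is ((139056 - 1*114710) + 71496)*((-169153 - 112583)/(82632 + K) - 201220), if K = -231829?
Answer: -2877285966084568/149197 ≈ -1.9285e+10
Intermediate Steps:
((139056 - 1*114710) + 71496)*((-169153 - 112583)/(82632 + K) - 201220) = ((139056 - 1*114710) + 71496)*((-169153 - 112583)/(82632 - 231829) - 201220) = ((139056 - 114710) + 71496)*(-281736/(-149197) - 201220) = (24346 + 71496)*(-281736*(-1/149197) - 201220) = 95842*(281736/149197 - 201220) = 95842*(-30021138604/149197) = -2877285966084568/149197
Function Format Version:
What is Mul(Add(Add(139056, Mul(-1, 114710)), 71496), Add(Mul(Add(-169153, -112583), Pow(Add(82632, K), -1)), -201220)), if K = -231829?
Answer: Rational(-2877285966084568, 149197) ≈ -1.9285e+10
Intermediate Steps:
Mul(Add(Add(139056, Mul(-1, 114710)), 71496), Add(Mul(Add(-169153, -112583), Pow(Add(82632, K), -1)), -201220)) = Mul(Add(Add(139056, Mul(-1, 114710)), 71496), Add(Mul(Add(-169153, -112583), Pow(Add(82632, -231829), -1)), -201220)) = Mul(Add(Add(139056, -114710), 71496), Add(Mul(-281736, Pow(-149197, -1)), -201220)) = Mul(Add(24346, 71496), Add(Mul(-281736, Rational(-1, 149197)), -201220)) = Mul(95842, Add(Rational(281736, 149197), -201220)) = Mul(95842, Rational(-30021138604, 149197)) = Rational(-2877285966084568, 149197)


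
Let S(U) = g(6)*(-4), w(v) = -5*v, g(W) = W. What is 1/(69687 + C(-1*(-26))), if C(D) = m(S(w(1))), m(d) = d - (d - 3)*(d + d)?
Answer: 1/68367 ≈ 1.4627e-5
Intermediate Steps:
S(U) = -24 (S(U) = 6*(-4) = -24)
m(d) = d - 2*d*(-3 + d) (m(d) = d - (-3 + d)*2*d = d - 2*d*(-3 + d))
C(D) = -1320 (C(D) = -24*(7 - 2*(-24)) = -24*(7 + 48) = -24*55 = -1320)
1/(69687 + C(-1*(-26))) = 1/(69687 - 1320) = 1/68367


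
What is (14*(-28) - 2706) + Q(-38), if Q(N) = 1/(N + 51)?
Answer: -40273/13 ≈ -3097.9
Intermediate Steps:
Q(N) = 1/(51 + N)
(14*(-28) - 2706) + Q(-38) = (14*(-28) - 2706) + 1/(51 - 38) = (-392 - 2706) + 1/13 = -3098 + 1/13 = -40273/13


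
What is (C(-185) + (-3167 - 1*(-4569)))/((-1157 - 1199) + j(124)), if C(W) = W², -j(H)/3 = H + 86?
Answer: -35627/2986 ≈ -11.931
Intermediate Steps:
j(H) = -258 - 3*H (j(H) = -3*(H + 86) = -3*(86 + H) = -258 - 3*H)
(C(-185) + (-3167 - 1*(-4569)))/((-1157 - 1199) + j(124)) = ((-185)² + (-3167 - 1*(-4569)))/((-1157 - 1199) + (-258 - 3*124)) = (34225 + (-3167 + 4569))/(-2356 + (-258 - 372)) = (34225 + 1402)/(-2356 - 630) = 35627/(-2986) = 35627*(-1/2986) = -35627/2986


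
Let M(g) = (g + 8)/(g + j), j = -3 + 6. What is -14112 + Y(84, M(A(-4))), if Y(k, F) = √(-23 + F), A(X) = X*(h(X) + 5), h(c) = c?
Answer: -14112 + 3*I*√3 ≈ -14112.0 + 5.1962*I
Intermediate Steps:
A(X) = X*(5 + X) (A(X) = X*(X + 5) = X*(5 + X))
j = 3
M(g) = (8 + g)/(3 + g) (M(g) = (g + 8)/(g + 3) = (8 + g)/(3 + g))
-14112 + Y(84, M(A(-4))) = -14112 + √(-23 + (8 - 4*(5 - 4))/(3 - 4*(5 - 4))) = -14112 + √(-23 + (8 - 4*1)/(3 - 4*1)) = -14112 + √(-23 + (8 - 4)/(3 - 4)) = -14112 + √(-23 + 4/(-1)) = -14112 + √(-23 - 1*4) = -14112 + √(-23 - 4) = -14112 + √(-27) = -14112 + 3*I*√3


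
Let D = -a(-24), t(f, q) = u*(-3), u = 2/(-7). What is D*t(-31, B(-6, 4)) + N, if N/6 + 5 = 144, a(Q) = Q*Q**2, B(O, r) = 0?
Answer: 88782/7 ≈ 12683.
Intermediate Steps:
a(Q) = Q**3
u = -2/7 (u = 2*(-1/7) = -2/7 ≈ -0.28571)
N = 834 (N = -30 + 6*144 = -30 + 864 = 834)
t(f, q) = 6/7 (t(f, q) = -2/7*(-3) = 6/7)
D = 13824 (D = -1*(-24)**3 = -1*(-13824) = 13824)
D*t(-31, B(-6, 4)) + N = 13824*(6/7) + 834 = 82944/7 + 834 = 88782/7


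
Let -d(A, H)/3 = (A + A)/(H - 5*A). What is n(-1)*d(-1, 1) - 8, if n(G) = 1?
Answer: -7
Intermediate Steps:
d(A, H) = -6*A/(H - 5*A) (d(A, H) = -3*(A + A)/(H - 5*A) = -3*2*A/(H - 5*A) = -6*A/(H - 5*A))
n(-1)*d(-1, 1) - 8 = 1*(6*(-1)/(-1*1 + 5*(-1))) - 8 = 1*(6*(-1)/(-1 - 5)) - 8 = 1*(6*(-1)/(-6)) - 8 = 1*(6*(-1)*(-⅙)) - 8 = 1*1 - 8 = 1 - 8 = -7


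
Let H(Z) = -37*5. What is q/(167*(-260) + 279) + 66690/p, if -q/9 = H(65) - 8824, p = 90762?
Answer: -106714296/93227701 ≈ -1.1447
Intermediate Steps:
H(Z) = -185
q = 81081 (q = -9*(-185 - 8824) = -9*(-9009) = 81081)
q/(167*(-260) + 279) + 66690/p = 81081/(167*(-260) + 279) + 66690/90762 = 81081/(-43420 + 279) + 66690*(1/90762) = 81081/(-43141) + 11115/15127 = 81081*(-1/43141) + 11115/15127 = -11583/6163 + 11115/15127 = -106714296/93227701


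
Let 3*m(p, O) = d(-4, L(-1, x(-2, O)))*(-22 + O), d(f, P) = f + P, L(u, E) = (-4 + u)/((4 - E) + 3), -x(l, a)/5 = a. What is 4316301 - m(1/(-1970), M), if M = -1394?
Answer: 30041260079/6963 ≈ 4.3144e+6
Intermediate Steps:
x(l, a) = -5*a
L(u, E) = (-4 + u)/(7 - E)
d(f, P) = P + f
m(p, O) = (-22 + O)*(-4 + 5/(-7 - 5*O))/3 (m(p, O) = (((4 - 1*(-1))/(-7 - 5*O) - 4)*(-22 + O))/3 = (((4 + 1)/(-7 - 5*O) - 4)*(-22 + O))/3 = ((5/(-7 - 5*O) - 4)*(-22 + O))/3 = ((-4 + 5/(-7 - 5*O))*(-22 + O))/3 = ((-22 + O)*(-4 + 5/(-7 - 5*O)))/3 = (-22 + O)*(-4 + 5/(-7 - 5*O))/3)
4316301 - m(1/(-1970), M) = 4316301 - (-1)*(-22 - 1394)*(33 + 20*(-1394))/(21 + 15*(-1394)) = 4316301 - (-1)*(-1416)*(33 - 27880)/(21 - 20910) = 4316301 - (-1)*(-1416)*(-27847)/(-20889) = 4316301 - (-1)*(-1)*(-1416)*(-27847)/20889 = 4316301 - 1*13143784/6963 = 4316301 - 13143784/6963 = 30041260079/6963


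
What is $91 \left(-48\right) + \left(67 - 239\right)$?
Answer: $-4540$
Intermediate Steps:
$91 \left(-48\right) + \left(67 - 239\right) = -4368 - 172 = -4540$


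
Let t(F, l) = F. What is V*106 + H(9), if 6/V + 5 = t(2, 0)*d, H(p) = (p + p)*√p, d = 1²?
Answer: -158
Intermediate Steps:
d = 1
H(p) = 2*p^(3/2) (H(p) = (2*p)*√p = 2*p^(3/2))
V = -2 (V = 6/(-5 + 2*1) = 6/(-5 + 2) = 6/(-3) = 6*(-⅓) = -2)
V*106 + H(9) = -2*106 + 2*9^(3/2) = -212 + 2*27 = -212 + 54 = -158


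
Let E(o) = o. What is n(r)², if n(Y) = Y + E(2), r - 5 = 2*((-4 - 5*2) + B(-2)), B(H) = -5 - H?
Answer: 729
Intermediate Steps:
r = -29 (r = 5 + 2*((-4 - 5*2) + (-5 - 1*(-2))) = 5 + 2*((-4 - 10) + (-5 + 2)) = 5 + 2*(-14 - 3) = 5 + 2*(-17) = 5 - 34 = -29)
n(Y) = 2 + Y (n(Y) = Y + 2 = 2 + Y)
n(r)² = (2 - 29)² = (-27)² = 729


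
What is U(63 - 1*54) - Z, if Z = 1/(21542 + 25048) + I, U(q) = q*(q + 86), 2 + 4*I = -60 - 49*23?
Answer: 107366653/93180 ≈ 1152.3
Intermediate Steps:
I = -1189/4 (I = -½ + (-60 - 49*23)/4 = -½ + (-60 - 1127)/4 = -½ + (¼)*(-1187) = -½ - 1187/4 = -1189/4 ≈ -297.25)
U(q) = q*(86 + q)
Z = -27697753/93180 (Z = 1/(21542 + 25048) - 1189/4 = 1/46590 - 1189/4 = -27697753/93180 ≈ -297.25)
U(63 - 1*54) - Z = (63 - 1*54)*(86 + (63 - 1*54)) - 1*(-27697753/93180) = (63 - 54)*(86 + (63 - 54)) + 27697753/93180 = 9*(86 + 9) + 27697753/93180 = 9*95 + 27697753/93180 = 855 + 27697753/93180 = 107366653/93180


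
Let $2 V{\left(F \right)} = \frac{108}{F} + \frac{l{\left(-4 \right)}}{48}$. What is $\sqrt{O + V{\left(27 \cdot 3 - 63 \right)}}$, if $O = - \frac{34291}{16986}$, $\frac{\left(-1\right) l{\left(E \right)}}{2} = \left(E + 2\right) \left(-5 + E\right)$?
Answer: $\frac{\sqrt{699636354}}{33972} \approx 0.7786$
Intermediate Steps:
$l{\left(E \right)} = - 2 \left(-5 + E\right) \left(2 + E\right)$ ($l{\left(E \right)} = - 2 \left(E + 2\right) \left(-5 + E\right) = - 2 \left(2 + E\right) \left(-5 + E\right) = - 2 \left(-5 + E\right) \left(2 + E\right)$)
$V{\left(F \right)} = - \frac{3}{8} + \frac{54}{F}$ ($V{\left(F \right)} = \frac{\frac{108}{F} + \frac{20 - 2 \left(-4\right)^{2} + 6 \left(-4\right)}{48}}{2} = \frac{\frac{108}{F} + \left(20 - 32 - 24\right) \frac{1}{48}}{2} = \frac{\frac{108}{F} - \frac{3}{4}}{2} = \frac{- \frac{3}{4} + \frac{108}{F}}{2} = - \frac{3}{8} + \frac{54}{F}$)
$O = - \frac{34291}{16986}$ ($O = \left(-34291\right) \frac{1}{16986} = - \frac{34291}{16986} \approx -2.0188$)
$\sqrt{O + V{\left(27 \cdot 3 - 63 \right)}} = \sqrt{- \frac{34291}{16986} - \left(\frac{3}{8} - \frac{54}{27 \cdot 3 - 63}\right)} = \sqrt{- \frac{34291}{16986} - \left(\frac{3}{8} - \frac{54}{81 - 63}\right)} = \sqrt{- \frac{34291}{16986} - \left(\frac{3}{8} - \frac{54}{18}\right)} = \sqrt{- \frac{34291}{16986} + \left(- \frac{3}{8} + 54 \cdot \frac{1}{18}\right)} = \sqrt{- \frac{34291}{16986} + \left(- \frac{3}{8} + 3\right)} = \sqrt{- \frac{34291}{16986} + \frac{21}{8}} = \sqrt{\frac{41189}{67944}} = \frac{\sqrt{699636354}}{33972}$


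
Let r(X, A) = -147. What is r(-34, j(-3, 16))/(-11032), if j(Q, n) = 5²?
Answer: 21/1576 ≈ 0.013325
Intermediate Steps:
j(Q, n) = 25
r(-34, j(-3, 16))/(-11032) = -147/(-11032) = -147*(-1/11032) = 21/1576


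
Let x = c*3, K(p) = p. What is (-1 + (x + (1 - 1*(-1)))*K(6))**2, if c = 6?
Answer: 14161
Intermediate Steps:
x = 18 (x = 6*3 = 18)
(-1 + (x + (1 - 1*(-1)))*K(6))**2 = (-1 + (18 + (1 - 1*(-1)))*6)**2 = (-1 + (18 + (1 + 1))*6)**2 = (-1 + (18 + 2)*6)**2 = (-1 + 20*6)**2 = (-1 + 120)**2 = 119**2 = 14161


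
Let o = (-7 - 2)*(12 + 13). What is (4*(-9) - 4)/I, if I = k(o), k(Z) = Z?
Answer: 8/45 ≈ 0.17778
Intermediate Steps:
o = -225 (o = -9*25 = -225)
I = -225
(4*(-9) - 4)/I = (4*(-9) - 4)/(-225) = (-36 - 4)*(-1/225) = -40*(-1/225) = 8/45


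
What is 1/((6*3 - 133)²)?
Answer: 1/13225 ≈ 7.5614e-5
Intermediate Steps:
1/((6*3 - 133)²) = 1/((18 - 133)²) = 1/((-115)²) = 1/13225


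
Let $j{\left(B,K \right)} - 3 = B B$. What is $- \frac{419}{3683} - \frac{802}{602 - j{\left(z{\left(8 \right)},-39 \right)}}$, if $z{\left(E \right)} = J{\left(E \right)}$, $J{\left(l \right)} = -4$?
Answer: $- \frac{3198043}{2147189} \approx -1.4894$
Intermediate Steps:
$z{\left(E \right)} = -4$
$j{\left(B,K \right)} = 3 + B^{2}$ ($j{\left(B,K \right)} = 3 + B B = 3 + B^{2}$)
$- \frac{419}{3683} - \frac{802}{602 - j{\left(z{\left(8 \right)},-39 \right)}} = - \frac{419}{3683} - \frac{802}{602 - \left(3 + \left(-4\right)^{2}\right)} = \left(-419\right) \frac{1}{3683} - \frac{802}{602 - \left(3 + 16\right)} = - \frac{419}{3683} - \frac{802}{602 - 19} = - \frac{419}{3683} - \frac{802}{583} = - \frac{3198043}{2147189}$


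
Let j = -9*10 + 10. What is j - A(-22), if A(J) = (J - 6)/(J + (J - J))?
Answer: -894/11 ≈ -81.273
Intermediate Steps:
A(J) = (-6 + J)/J (A(J) = (-6 + J)/(J + 0) = (-6 + J)/J)
j = -80 (j = -90 + 10 = -80)
j - A(-22) = -80 - (-6 - 22)/(-22) = -80 - (-1)*(-28)/22 = -80 - 1*14/11 = -80 - 14/11 = -894/11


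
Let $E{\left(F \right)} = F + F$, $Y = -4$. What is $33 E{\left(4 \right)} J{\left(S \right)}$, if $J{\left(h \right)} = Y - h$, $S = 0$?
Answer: $-1056$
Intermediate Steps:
$J{\left(h \right)} = -4 - h$
$E{\left(F \right)} = 2 F$
$33 E{\left(4 \right)} J{\left(S \right)} = 33 \cdot 2 \cdot 4 \left(-4 - 0\right) = 33 \cdot 8 \left(-4 + 0\right) = 264 \left(-4\right) = -1056$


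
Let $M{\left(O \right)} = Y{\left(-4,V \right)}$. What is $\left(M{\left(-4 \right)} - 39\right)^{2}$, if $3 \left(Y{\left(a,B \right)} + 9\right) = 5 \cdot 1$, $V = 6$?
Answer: $\frac{19321}{9} \approx 2146.8$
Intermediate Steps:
$Y{\left(a,B \right)} = - \frac{22}{3}$ ($Y{\left(a,B \right)} = -9 + \frac{5 \cdot 1}{3} = -9 + \frac{1}{3} \cdot 5 = -9 + \frac{5}{3} = - \frac{22}{3}$)
$M{\left(O \right)} = - \frac{22}{3}$
$\left(M{\left(-4 \right)} - 39\right)^{2} = \left(- \frac{22}{3} - 39\right)^{2} = \left(- \frac{139}{3}\right)^{2} = \frac{19321}{9}$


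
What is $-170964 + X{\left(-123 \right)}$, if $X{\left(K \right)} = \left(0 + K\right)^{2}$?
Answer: $-155835$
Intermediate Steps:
$X{\left(K \right)} = K^{2}$
$-170964 + X{\left(-123 \right)} = -170964 + \left(-123\right)^{2} = -170964 + 15129 = -155835$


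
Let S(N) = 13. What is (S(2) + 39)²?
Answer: 2704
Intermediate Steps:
(S(2) + 39)² = (13 + 39)² = 52² = 2704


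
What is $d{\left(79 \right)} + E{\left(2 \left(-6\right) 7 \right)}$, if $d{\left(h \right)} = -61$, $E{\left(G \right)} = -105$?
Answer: $-166$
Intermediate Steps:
$d{\left(79 \right)} + E{\left(2 \left(-6\right) 7 \right)} = -61 - 105 = -166$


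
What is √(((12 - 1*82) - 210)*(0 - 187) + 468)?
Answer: 2*√13207 ≈ 229.84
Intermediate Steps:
√(((12 - 1*82) - 210)*(0 - 187) + 468) = √(((12 - 82) - 210)*(-187) + 468) = √((-70 - 210)*(-187) + 468) = √(-280*(-187) + 468) = √(52360 + 468) = √52828 = 2*√13207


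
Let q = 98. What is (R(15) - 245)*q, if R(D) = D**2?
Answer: -1960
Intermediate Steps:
(R(15) - 245)*q = (15**2 - 245)*98 = (225 - 245)*98 = -20*98 = -1960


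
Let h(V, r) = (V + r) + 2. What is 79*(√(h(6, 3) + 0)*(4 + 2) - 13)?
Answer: -1027 + 474*√11 ≈ 545.08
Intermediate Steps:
h(V, r) = 2 + V + r
79*(√(h(6, 3) + 0)*(4 + 2) - 13) = 79*(√((2 + 6 + 3) + 0)*(4 + 2) - 13) = 79*(√(11 + 0)*6 - 13) = 79*(√11*6 - 13) = 79*(6*√11 - 13) = 79*(-13 + 6*√11) = -1027 + 474*√11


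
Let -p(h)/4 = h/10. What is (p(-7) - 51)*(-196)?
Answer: 47236/5 ≈ 9447.2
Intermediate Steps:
p(h) = -2*h/5 (p(h) = -4*h/10 = -2*h/5)
(p(-7) - 51)*(-196) = (-2/5*(-7) - 51)*(-196) = (14/5 - 51)*(-196) = -241/5*(-196) = 47236/5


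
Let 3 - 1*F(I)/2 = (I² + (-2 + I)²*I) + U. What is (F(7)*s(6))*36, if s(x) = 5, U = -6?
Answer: -77400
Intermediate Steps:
F(I) = 18 - 2*I² - 2*I*(-2 + I)² (F(I) = 6 - 2*((I² + (-2 + I)²*I) - 6) = 6 - 2*((I² + I*(-2 + I)²) - 6) = 6 - 2*(-6 + I² + I*(-2 + I)²) = 6 + (12 - 2*I² - 2*I*(-2 + I)²) = 18 - 2*I² - 2*I*(-2 + I)²)
(F(7)*s(6))*36 = ((18 - 2*7² - 2*7*(-2 + 7)²)*5)*36 = ((18 - 2*49 - 2*7*5²)*5)*36 = ((18 - 98 - 2*7*25)*5)*36 = ((18 - 98 - 350)*5)*36 = -430*5*36 = -2150*36 = -77400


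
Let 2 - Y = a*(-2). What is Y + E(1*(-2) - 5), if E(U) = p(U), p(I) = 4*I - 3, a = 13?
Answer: -3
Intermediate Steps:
p(I) = -3 + 4*I
Y = 28 (Y = 2 - 13*(-2) = 2 - 1*(-26) = 2 + 26 = 28)
E(U) = -3 + 4*U
Y + E(1*(-2) - 5) = 28 + (-3 + 4*(1*(-2) - 5)) = 28 + (-3 + 4*(-2 - 5)) = 28 + (-3 + 4*(-7)) = 28 + (-3 - 28) = 28 - 31 = -3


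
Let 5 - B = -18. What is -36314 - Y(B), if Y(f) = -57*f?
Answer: -35003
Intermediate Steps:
B = 23 (B = 5 - 1*(-18) = 5 + 18 = 23)
-36314 - Y(B) = -36314 - (-57)*23 = -36314 - 1*(-1311) = -36314 + 1311 = -35003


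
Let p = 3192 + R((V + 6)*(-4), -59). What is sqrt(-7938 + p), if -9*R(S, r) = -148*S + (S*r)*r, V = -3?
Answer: I*sqrt(302) ≈ 17.378*I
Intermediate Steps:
R(S, r) = 148*S/9 - S*r**2/9 (R(S, r) = -(-148*S + (S*r)*r)/9 = -(-148*S + S*r**2)/9 = 148*S/9 - S*r**2/9)
p = 7636 (p = 3192 + ((-3 + 6)*(-4))*(148 - 1*(-59)**2)/9 = 3192 + (3*(-4))*(148 - 1*3481)/9 = 3192 + (1/9)*(-12)*(148 - 3481) = 3192 + (1/9)*(-12)*(-3333) = 3192 + 4444 = 7636)
sqrt(-7938 + p) = sqrt(-7938 + 7636) = sqrt(-302) = I*sqrt(302)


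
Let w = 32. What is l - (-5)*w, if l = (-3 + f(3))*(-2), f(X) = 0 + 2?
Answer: 162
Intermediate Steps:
f(X) = 2
l = 2 (l = (-3 + 2)*(-2) = -1*(-2) = 2)
l - (-5)*w = 2 - (-5)*32 = 2 - 5*(-32) = 2 + 160 = 162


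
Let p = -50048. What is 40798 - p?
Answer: 90846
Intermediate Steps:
40798 - p = 40798 - 1*(-50048) = 40798 + 50048 = 90846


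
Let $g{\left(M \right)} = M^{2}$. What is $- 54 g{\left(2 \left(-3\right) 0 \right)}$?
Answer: $0$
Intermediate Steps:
$- 54 g{\left(2 \left(-3\right) 0 \right)} = - 54 \left(2 \left(-3\right) 0\right)^{2} = - 54 \left(\left(-6\right) 0\right)^{2} = - 54 \cdot 0^{2} = \left(-54\right) 0 = 0$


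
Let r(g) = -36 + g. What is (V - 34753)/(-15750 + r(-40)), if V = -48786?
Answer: 83539/15826 ≈ 5.2786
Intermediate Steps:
(V - 34753)/(-15750 + r(-40)) = (-48786 - 34753)/(-15750 + (-36 - 40)) = -83539/(-15750 - 76) = -83539/(-15826) = -83539*(-1/15826) = 83539/15826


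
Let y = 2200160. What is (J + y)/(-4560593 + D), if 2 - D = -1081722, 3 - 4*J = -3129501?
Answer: -2982536/3478869 ≈ -0.85733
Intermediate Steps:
J = 782376 (J = 3/4 - 1/4*(-3129501) = 3/4 + 3129501/4 = 782376)
D = 1081724 (D = 2 - 1*(-1081722) = 2 + 1081722 = 1081724)
(J + y)/(-4560593 + D) = (782376 + 2200160)/(-4560593 + 1081724) = 2982536/(-3478869) = 2982536*(-1/3478869) = -2982536/3478869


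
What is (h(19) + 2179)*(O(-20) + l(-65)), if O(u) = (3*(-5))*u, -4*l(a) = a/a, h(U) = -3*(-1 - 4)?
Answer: 1315303/2 ≈ 6.5765e+5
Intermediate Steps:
h(U) = 15 (h(U) = -3*(-5) = 15)
l(a) = -¼ (l(a) = -a/(4*a) = -¼*1 = -¼)
O(u) = -15*u
(h(19) + 2179)*(O(-20) + l(-65)) = (15 + 2179)*(-15*(-20) - ¼) = 2194*(300 - ¼) = 2194*(1199/4) = 1315303/2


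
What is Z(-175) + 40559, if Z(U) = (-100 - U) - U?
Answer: 40809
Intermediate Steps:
Z(U) = -100 - 2*U
Z(-175) + 40559 = (-100 - 2*(-175)) + 40559 = (-100 + 350) + 40559 = 250 + 40559 = 40809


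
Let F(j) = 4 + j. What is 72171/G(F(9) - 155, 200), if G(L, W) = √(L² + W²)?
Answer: 72171*√89/2314 ≈ 294.23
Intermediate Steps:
72171/G(F(9) - 155, 200) = 72171/(√(((4 + 9) - 155)² + 200²)) = 72171/(√((13 - 155)² + 40000)) = 72171/(√((-142)² + 40000)) = 72171/(√(20164 + 40000)) = 72171/(√60164) = 72171/((26*√89)) = 72171*(√89/2314) = 72171*√89/2314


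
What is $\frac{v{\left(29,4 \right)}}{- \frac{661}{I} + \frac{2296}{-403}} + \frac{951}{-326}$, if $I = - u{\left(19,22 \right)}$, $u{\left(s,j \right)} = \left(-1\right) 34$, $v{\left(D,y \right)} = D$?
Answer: $- \frac{457107805}{112289722} \approx -4.0708$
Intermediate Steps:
$u{\left(s,j \right)} = -34$
$I = 34$ ($I = \left(-1\right) \left(-34\right) = 34$)
$\frac{v{\left(29,4 \right)}}{- \frac{661}{I} + \frac{2296}{-403}} + \frac{951}{-326} = \frac{29}{- \frac{661}{34} + \frac{2296}{-403}} + \frac{951}{-326} = \frac{29}{\left(-661\right) \frac{1}{34} + 2296 \left(- \frac{1}{403}\right)} + 951 \left(- \frac{1}{326}\right) = \frac{29}{- \frac{661}{34} - \frac{2296}{403}} - \frac{951}{326} = \frac{29}{- \frac{344447}{13702}} - \frac{951}{326} = 29 \left(- \frac{13702}{344447}\right) - \frac{951}{326} = - \frac{397358}{344447} - \frac{951}{326} = - \frac{457107805}{112289722}$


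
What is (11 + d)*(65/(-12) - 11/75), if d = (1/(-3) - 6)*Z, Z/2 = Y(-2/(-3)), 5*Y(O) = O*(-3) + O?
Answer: -1079843/13500 ≈ -79.988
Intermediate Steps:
Y(O) = -2*O/5 (Y(O) = (O*(-3) + O)/5 = (-3*O + O)/5 = (-2*O)/5 = -2*O/5)
Z = -8/15 (Z = 2*(-(-4)/(5*(-3))) = 2*(-(-4)*(-1)/(5*3)) = 2*(-⅖*⅔) = 2*(-4/15) = -8/15 ≈ -0.53333)
d = 152/45 (d = (1/(-3) - 6)*(-8/15) = (1*(-⅓) - 6)*(-8/15) = (-⅓ - 6)*(-8/15) = -19/3*(-8/15) = 152/45 ≈ 3.3778)
(11 + d)*(65/(-12) - 11/75) = (11 + 152/45)*(65/(-12) - 11/75) = 647*(65*(-1/12) - 11*1/75)/45 = 647*(-65/12 - 11/75)/45 = (647/45)*(-1669/300) = -1079843/13500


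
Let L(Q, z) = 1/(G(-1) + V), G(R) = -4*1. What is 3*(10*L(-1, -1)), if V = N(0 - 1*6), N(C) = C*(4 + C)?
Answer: 15/4 ≈ 3.7500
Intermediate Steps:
G(R) = -4
V = 12 (V = (0 - 1*6)*(4 + (0 - 1*6)) = (0 - 6)*(4 + (0 - 6)) = -6*(4 - 6) = -6*(-2) = 12)
L(Q, z) = 1/8 (L(Q, z) = 1/(-4 + 12) = 1/8)
3*(10*L(-1, -1)) = 3*(10*(1/8)) = 3*(5/4) = 15/4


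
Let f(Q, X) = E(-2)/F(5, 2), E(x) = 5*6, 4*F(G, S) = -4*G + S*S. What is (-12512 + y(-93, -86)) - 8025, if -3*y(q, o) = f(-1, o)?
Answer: -41069/2 ≈ -20535.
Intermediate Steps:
F(G, S) = -G + S²/4 (F(G, S) = (-4*G + S*S)/4 = (-4*G + S²)/4 = (S² - 4*G)/4 = -G + S²/4)
E(x) = 30
f(Q, X) = -15/2 (f(Q, X) = 30/(-1*5 + (¼)*2²) = 30/(-5 + (¼)*4) = 30/(-5 + 1) = 30/(-4) = 30*(-¼) = -15/2)
y(q, o) = 5/2 (y(q, o) = -⅓*(-15/2) = 5/2)
(-12512 + y(-93, -86)) - 8025 = (-12512 + 5/2) - 8025 = -25019/2 - 8025 = -41069/2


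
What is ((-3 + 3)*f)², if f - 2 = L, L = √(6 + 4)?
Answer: 0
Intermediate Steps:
L = √10 ≈ 3.1623
f = 2 + √10 ≈ 5.1623
((-3 + 3)*f)² = ((-3 + 3)*(2 + √10))² = (0*(2 + √10))² = 0² = 0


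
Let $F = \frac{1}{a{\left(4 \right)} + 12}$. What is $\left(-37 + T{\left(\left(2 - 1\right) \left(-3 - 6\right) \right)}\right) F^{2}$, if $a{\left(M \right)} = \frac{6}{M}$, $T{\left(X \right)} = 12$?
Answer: $- \frac{100}{729} \approx -0.13717$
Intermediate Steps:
$F = \frac{2}{27}$ ($F = \frac{1}{\frac{6}{4} + 12} = \frac{1}{6 \cdot \frac{1}{4} + 12} = \frac{1}{\frac{3}{2} + 12} = \frac{1}{\frac{27}{2}} = \frac{2}{27} \approx 0.074074$)
$\left(-37 + T{\left(\left(2 - 1\right) \left(-3 - 6\right) \right)}\right) F^{2} = \left(-37 + 12\right) \left(\frac{2}{27}\right)^{2} = \left(-25\right) \frac{4}{729} = - \frac{100}{729}$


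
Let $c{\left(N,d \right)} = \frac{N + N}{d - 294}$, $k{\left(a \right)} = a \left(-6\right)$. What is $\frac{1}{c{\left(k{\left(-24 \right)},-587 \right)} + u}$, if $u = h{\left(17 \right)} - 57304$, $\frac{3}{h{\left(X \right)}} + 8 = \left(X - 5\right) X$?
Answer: $- \frac{172676}{9895079309} \approx -1.7451 \cdot 10^{-5}$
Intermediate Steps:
$h{\left(X \right)} = \frac{3}{-8 + X \left(-5 + X\right)}$ ($h{\left(X \right)} = \frac{3}{-8 + \left(X - 5\right) X} = \frac{3}{-8 + \left(-5 + X\right) X} = \frac{3}{-8 + X \left(-5 + X\right)}$)
$k{\left(a \right)} = - 6 a$
$c{\left(N,d \right)} = \frac{2 N}{-294 + d}$
$u = - \frac{11231581}{196}$ ($u = \frac{3}{-8 + 17^{2} - 85} - 57304 = \frac{3}{-8 + 289 - 85} - 57304 = \frac{3}{196} - 57304 = - \frac{11231581}{196} \approx -57304.0$)
$\frac{1}{c{\left(k{\left(-24 \right)},-587 \right)} + u} = \frac{1}{\frac{2 \left(\left(-6\right) \left(-24\right)\right)}{-294 - 587} - \frac{11231581}{196}} = \frac{1}{2 \cdot 144 \frac{1}{-881} - \frac{11231581}{196}} = \frac{1}{2 \cdot 144 \left(- \frac{1}{881}\right) - \frac{11231581}{196}} = \frac{1}{- \frac{288}{881} - \frac{11231581}{196}} = \frac{1}{- \frac{9895079309}{172676}} = - \frac{172676}{9895079309}$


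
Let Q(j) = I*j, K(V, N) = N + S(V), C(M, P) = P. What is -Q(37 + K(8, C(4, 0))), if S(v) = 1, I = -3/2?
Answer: 57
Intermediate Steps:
I = -3/2 (I = -3*1/2 = -3/2 ≈ -1.5000)
K(V, N) = 1 + N (K(V, N) = N + 1 = 1 + N)
Q(j) = -3*j/2
-Q(37 + K(8, C(4, 0))) = -(-3)*(37 + (1 + 0))/2 = -(-3)*(37 + 1)/2 = -(-3)*38/2 = -1*(-57) = 57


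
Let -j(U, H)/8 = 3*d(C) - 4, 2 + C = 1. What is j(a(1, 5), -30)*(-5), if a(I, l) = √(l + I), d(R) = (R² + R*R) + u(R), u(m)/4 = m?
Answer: -400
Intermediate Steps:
C = -1 (C = -2 + 1 = -1)
u(m) = 4*m
d(R) = 2*R² + 4*R (d(R) = (R² + R*R) + 4*R = (R² + R²) + 4*R = 2*R² + 4*R)
a(I, l) = √(I + l)
j(U, H) = 80 (j(U, H) = -8*(3*(2*(-1)*(2 - 1)) - 4) = -8*(3*(2*(-1)*1) - 4) = -8*(3*(-2) - 4) = -8*(-6 - 4) = -8*(-10) = 80)
j(a(1, 5), -30)*(-5) = 80*(-5) = -400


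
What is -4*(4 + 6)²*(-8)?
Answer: 3200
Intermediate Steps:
-4*(4 + 6)²*(-8) = -4*10²*(-8) = -4*100*(-8) = -400*(-8) = 3200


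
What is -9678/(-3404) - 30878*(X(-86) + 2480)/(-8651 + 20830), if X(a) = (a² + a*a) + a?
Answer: -903140228035/20728658 ≈ -43570.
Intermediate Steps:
X(a) = a + 2*a² (X(a) = (a² + a²) + a = 2*a² + a = a + 2*a²)
-9678/(-3404) - 30878*(X(-86) + 2480)/(-8651 + 20830) = -9678/(-3404) - 30878*(-86*(1 + 2*(-86)) + 2480)/(-8651 + 20830) = -9678*(-1/3404) - (76577440/12179 - 2655508*(1 - 172)/12179) = 4839/1702 - 30878/(12179/(-86*(-171) + 2480)) = 4839/1702 - 30878/(12179/(14706 + 2480)) = 4839/1702 - 30878/(12179/17186) = 4839/1702 - 30878/(12179*(1/17186)) = 4839/1702 - 30878/12179/17186 = 4839/1702 - 30878*17186/12179 = 4839/1702 - 530669308/12179 = -903140228035/20728658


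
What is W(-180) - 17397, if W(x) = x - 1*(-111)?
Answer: -17466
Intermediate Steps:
W(x) = 111 + x (W(x) = x + 111 = 111 + x)
W(-180) - 17397 = (111 - 180) - 17397 = -69 - 17397 = -17466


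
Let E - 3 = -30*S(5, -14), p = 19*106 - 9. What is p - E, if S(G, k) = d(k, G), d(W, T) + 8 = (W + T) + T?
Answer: 1642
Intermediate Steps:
d(W, T) = -8 + W + 2*T (d(W, T) = -8 + ((W + T) + T) = -8 + ((T + W) + T) = -8 + (W + 2*T) = -8 + W + 2*T)
p = 2005 (p = 2014 - 9 = 2005)
S(G, k) = -8 + k + 2*G
E = 363 (E = 3 - 30*(-8 - 14 + 2*5) = 3 - 30*(-8 - 14 + 10) = 3 - 30*(-12) = 3 + 360 = 363)
p - E = 2005 - 1*363 = 2005 - 363 = 1642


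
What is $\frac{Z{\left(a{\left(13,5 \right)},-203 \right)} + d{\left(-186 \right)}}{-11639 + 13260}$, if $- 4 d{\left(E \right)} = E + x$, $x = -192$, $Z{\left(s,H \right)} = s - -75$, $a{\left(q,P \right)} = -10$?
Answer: $\frac{319}{3242} \approx 0.098396$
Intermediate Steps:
$Z{\left(s,H \right)} = 75 + s$ ($Z{\left(s,H \right)} = s + 75 = 75 + s$)
$d{\left(E \right)} = 48 - \frac{E}{4}$ ($d{\left(E \right)} = - \frac{E - 192}{4} = - \frac{-192 + E}{4} = 48 - \frac{E}{4}$)
$\frac{Z{\left(a{\left(13,5 \right)},-203 \right)} + d{\left(-186 \right)}}{-11639 + 13260} = \frac{\left(75 - 10\right) + \left(48 - - \frac{93}{2}\right)}{-11639 + 13260} = \frac{65 + \left(48 + \frac{93}{2}\right)}{1621} = \left(65 + \frac{189}{2}\right) \frac{1}{1621} = \frac{319}{2} \cdot \frac{1}{1621} = \frac{319}{3242}$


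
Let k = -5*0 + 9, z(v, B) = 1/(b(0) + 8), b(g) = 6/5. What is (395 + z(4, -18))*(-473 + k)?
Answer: -4216600/23 ≈ -1.8333e+5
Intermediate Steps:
b(g) = 6/5 (b(g) = 6*(⅕) = 6/5)
z(v, B) = 5/46 (z(v, B) = 1/(6/5 + 8) = 1/(46/5) = 5/46)
k = 9 (k = 0 + 9 = 9)
(395 + z(4, -18))*(-473 + k) = (395 + 5/46)*(-473 + 9) = (18175/46)*(-464) = -4216600/23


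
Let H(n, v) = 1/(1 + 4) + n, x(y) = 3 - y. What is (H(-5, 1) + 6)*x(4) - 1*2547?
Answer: -12741/5 ≈ -2548.2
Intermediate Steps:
H(n, v) = 1/5 + n
(H(-5, 1) + 6)*x(4) - 1*2547 = ((1/5 - 5) + 6)*(3 - 1*4) - 1*2547 = (-24/5 + 6)*(3 - 4) - 2547 = (6/5)*(-1) - 2547 = -6/5 - 2547 = -12741/5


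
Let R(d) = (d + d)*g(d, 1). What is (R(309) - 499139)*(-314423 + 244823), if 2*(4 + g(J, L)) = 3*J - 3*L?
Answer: 15040212000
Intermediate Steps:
g(J, L) = -4 - 3*L/2 + 3*J/2 (g(J, L) = -4 + (3*J - 3*L)/2 = -4 + (-3*L + 3*J)/2 = -4 + (-3*L/2 + 3*J/2) = -4 - 3*L/2 + 3*J/2)
R(d) = 2*d*(-11/2 + 3*d/2) (R(d) = (d + d)*(-4 - 3/2*1 + 3*d/2) = (2*d)*(-4 - 3/2 + 3*d/2) = (2*d)*(-11/2 + 3*d/2) = 2*d*(-11/2 + 3*d/2))
(R(309) - 499139)*(-314423 + 244823) = (309*(-11 + 3*309) - 499139)*(-314423 + 244823) = (309*(-11 + 927) - 499139)*(-69600) = (309*916 - 499139)*(-69600) = (283044 - 499139)*(-69600) = -216095*(-69600) = 15040212000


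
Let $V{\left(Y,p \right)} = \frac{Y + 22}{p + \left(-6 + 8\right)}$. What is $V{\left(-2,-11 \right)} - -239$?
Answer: $\frac{2131}{9} \approx 236.78$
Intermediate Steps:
$V{\left(Y,p \right)} = \frac{22 + Y}{2 + p}$ ($V{\left(Y,p \right)} = \frac{22 + Y}{p + 2} = \frac{22 + Y}{2 + p}$)
$V{\left(-2,-11 \right)} - -239 = \frac{22 - 2}{2 - 11} - -239 = \frac{1}{-9} \cdot 20 + 239 = \left(- \frac{1}{9}\right) 20 + 239 = - \frac{20}{9} + 239 = \frac{2131}{9}$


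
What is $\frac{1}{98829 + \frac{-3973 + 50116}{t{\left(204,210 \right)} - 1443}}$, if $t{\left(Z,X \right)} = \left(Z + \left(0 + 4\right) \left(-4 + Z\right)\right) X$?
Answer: $\frac{69799}{6898180752} \approx 1.0118 \cdot 10^{-5}$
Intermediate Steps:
$t{\left(Z,X \right)} = X \left(-16 + 5 Z\right)$ ($t{\left(Z,X \right)} = \left(Z + 4 \left(-4 + Z\right)\right) X = \left(Z + \left(-16 + 4 Z\right)\right) X = \left(-16 + 5 Z\right) X = X \left(-16 + 5 Z\right)$)
$\frac{1}{98829 + \frac{-3973 + 50116}{t{\left(204,210 \right)} - 1443}} = \frac{1}{98829 + \frac{-3973 + 50116}{210 \left(-16 + 5 \cdot 204\right) - 1443}} = \frac{1}{98829 + \frac{46143}{210 \left(-16 + 1020\right) - 1443}} = \frac{1}{98829 + \frac{46143}{210 \cdot 1004 - 1443}} = \frac{1}{98829 + \frac{46143}{210840 - 1443}} = \frac{1}{98829 + \frac{46143}{209397}} = \frac{1}{98829 + 46143 \cdot \frac{1}{209397}} = \frac{1}{98829 + \frac{15381}{69799}} = \frac{1}{\frac{6898180752}{69799}} = \frac{69799}{6898180752}$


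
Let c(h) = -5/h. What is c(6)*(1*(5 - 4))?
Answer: -⅚ ≈ -0.83333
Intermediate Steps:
c(6)*(1*(5 - 4)) = (-5/6)*(1*(5 - 4)) = (-5*⅙)*(1*1) = -⅚*1 = -⅚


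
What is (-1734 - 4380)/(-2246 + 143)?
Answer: 2038/701 ≈ 2.9073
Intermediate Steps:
(-1734 - 4380)/(-2246 + 143) = -6114/(-2103) = -6114*(-1/2103) = 2038/701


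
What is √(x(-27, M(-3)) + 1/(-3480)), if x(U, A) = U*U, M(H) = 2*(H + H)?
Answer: √2207119530/1740 ≈ 27.000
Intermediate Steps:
M(H) = 4*H (M(H) = 2*(2*H) = 4*H)
x(U, A) = U²
√(x(-27, M(-3)) + 1/(-3480)) = √((-27)² + 1/(-3480)) = √(729 - 1/3480) = √(2536919/3480) = √2207119530/1740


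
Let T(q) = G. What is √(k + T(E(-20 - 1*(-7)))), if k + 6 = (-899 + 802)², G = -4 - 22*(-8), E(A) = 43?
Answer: 5*√383 ≈ 97.852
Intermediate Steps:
G = 172 (G = -4 + 176 = 172)
k = 9403 (k = -6 + (-899 + 802)² = -6 + (-97)² = -6 + 9409 = 9403)
T(q) = 172
√(k + T(E(-20 - 1*(-7)))) = √(9403 + 172) = √9575 = 5*√383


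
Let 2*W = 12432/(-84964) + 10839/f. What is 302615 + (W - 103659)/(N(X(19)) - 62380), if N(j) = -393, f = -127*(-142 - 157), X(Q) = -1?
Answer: 30644008186247744129/101263456758178 ≈ 3.0262e+5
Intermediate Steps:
f = 37973 (f = -127*(-299) = 37973)
W = 112211115/1613168986 (W = (12432/(-84964) + 10839/37973)/2 = (12432*(-1/84964) + 10839*(1/37973))/2 = (-3108/21241 + 10839/37973)/2 = (½)*(112211115/806584493) = 112211115/1613168986 ≈ 0.069559)
302615 + (W - 103659)/(N(X(19)) - 62380) = 302615 + (112211115/1613168986 - 103659)/(-393 - 62380) = 302615 - 167219371708659/1613168986/(-62773) = 302615 - 167219371708659/1613168986*(-1/62773) = 302615 + 167219371708659/101263456758178 = 30644008186247744129/101263456758178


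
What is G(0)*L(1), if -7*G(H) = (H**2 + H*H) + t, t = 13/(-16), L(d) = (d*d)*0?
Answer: 0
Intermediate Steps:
L(d) = 0 (L(d) = d**2*0 = 0)
t = -13/16 (t = 13*(-1/16) = -13/16 ≈ -0.81250)
G(H) = 13/112 - 2*H**2/7 (G(H) = -((H**2 + H*H) - 13/16)/7 = -((H**2 + H**2) - 13/16)/7 = -(2*H**2 - 13/16)/7 = -(-13/16 + 2*H**2)/7 = 13/112 - 2*H**2/7)
G(0)*L(1) = (13/112 - 2/7*0**2)*0 = (13/112 - 2/7*0)*0 = (13/112 + 0)*0 = (13/112)*0 = 0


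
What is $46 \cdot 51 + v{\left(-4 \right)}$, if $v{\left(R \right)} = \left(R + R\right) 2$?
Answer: $2330$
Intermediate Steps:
$v{\left(R \right)} = 4 R$ ($v{\left(R \right)} = 2 R 2 = 4 R$)
$46 \cdot 51 + v{\left(-4 \right)} = 46 \cdot 51 + 4 \left(-4\right) = 2346 - 16 = 2330$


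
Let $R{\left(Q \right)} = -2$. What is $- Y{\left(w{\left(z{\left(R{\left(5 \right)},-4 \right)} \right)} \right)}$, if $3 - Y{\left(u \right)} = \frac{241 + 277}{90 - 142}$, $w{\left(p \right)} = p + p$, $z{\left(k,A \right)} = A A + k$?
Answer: $- \frac{337}{26} \approx -12.962$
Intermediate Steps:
$z{\left(k,A \right)} = k + A^{2}$ ($z{\left(k,A \right)} = A^{2} + k = k + A^{2}$)
$w{\left(p \right)} = 2 p$
$Y{\left(u \right)} = \frac{337}{26}$ ($Y{\left(u \right)} = 3 - \frac{241 + 277}{90 - 142} = 3 - \frac{518}{90 - 142} = 3 - \frac{518}{-52} = 3 - 518 \left(- \frac{1}{52}\right) = 3 - - \frac{259}{26} = 3 + \frac{259}{26} = \frac{337}{26}$)
$- Y{\left(w{\left(z{\left(R{\left(5 \right)},-4 \right)} \right)} \right)} = \left(-1\right) \frac{337}{26} = - \frac{337}{26}$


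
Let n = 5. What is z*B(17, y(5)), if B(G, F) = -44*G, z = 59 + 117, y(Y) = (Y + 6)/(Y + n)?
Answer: -131648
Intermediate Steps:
y(Y) = (6 + Y)/(5 + Y) (y(Y) = (Y + 6)/(Y + 5) = (6 + Y)/(5 + Y))
z = 176
z*B(17, y(5)) = 176*(-44*17) = 176*(-748) = -131648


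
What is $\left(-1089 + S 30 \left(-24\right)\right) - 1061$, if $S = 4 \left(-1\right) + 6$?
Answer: $-3590$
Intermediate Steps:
$S = 2$ ($S = -4 + 6 = 2$)
$\left(-1089 + S 30 \left(-24\right)\right) - 1061 = \left(-1089 + 2 \cdot 30 \left(-24\right)\right) - 1061 = \left(-1089 + 60 \left(-24\right)\right) - 1061 = \left(-1089 - 1440\right) - 1061 = -2529 - 1061 = -3590$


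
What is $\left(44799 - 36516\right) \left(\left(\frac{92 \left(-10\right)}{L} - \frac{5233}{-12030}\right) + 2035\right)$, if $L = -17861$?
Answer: $\frac{1207552528974143}{71622610} \approx 1.686 \cdot 10^{7}$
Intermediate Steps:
$\left(44799 - 36516\right) \left(\left(\frac{92 \left(-10\right)}{L} - \frac{5233}{-12030}\right) + 2035\right) = \left(44799 - 36516\right) \left(\left(\frac{92 \left(-10\right)}{-17861} - \frac{5233}{-12030}\right) + 2035\right) = \left(44799 - 36516\right) \left(\left(\left(-920\right) \left(- \frac{1}{17861}\right) - - \frac{5233}{12030}\right) + 2035\right) = \left(44799 - 36516\right) \left(\left(\frac{920}{17861} + \frac{5233}{12030}\right) + 2035\right) = 8283 \left(\frac{104534213}{214867830} + 2035\right) = 8283 \cdot \frac{437360568263}{214867830} = \frac{1207552528974143}{71622610}$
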